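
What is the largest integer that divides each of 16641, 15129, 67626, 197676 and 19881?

9

gcd(16641, 15129): 16641 = 1·15129 + 1512; 15129 = 10·1512 + 9; 1512 = 168·9 + 0 → 9
gcd(9, 67626): 67626 = 7514·9 + 0 → 9
gcd(9, 197676): 197676 = 21964·9 + 0 → 9
gcd(9, 19881): 19881 = 2209·9 + 0 → 9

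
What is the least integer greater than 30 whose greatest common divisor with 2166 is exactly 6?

36

gcd(t, 2166) = 6 forces 6 | t; write t = 6s. Then gcd(6s, 6·361) = 6·gcd(s, 361), so need gcd(s, 361) = 1.
6s > 30 gives s ≥ 6. The least s ≥ 6 coprime to 361 is 6, so t = 6·6 = 36.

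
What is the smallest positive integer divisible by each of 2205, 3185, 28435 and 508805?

2205 = 3² · 5 · 7²; 3185 = 5 · 7² · 13; 28435 = 5 · 11² · 47; 508805 = 5 · 11² · 29²
lcm takes max exponent of each prime: 3² · 5 · 7² · 11² · 13 · 29² · 47 = 137098016055

137098016055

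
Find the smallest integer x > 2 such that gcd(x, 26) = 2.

4

26 = 2·13. Any x with gcd(x, 26) = 2 is a multiple of 2, say 2s, with s coprime to 13.
Need s > 2/2, so s ≥ 2. First s ≥ 2 with gcd(s, 13) = 1 is s = 2. Thus x = 2·2 = 4.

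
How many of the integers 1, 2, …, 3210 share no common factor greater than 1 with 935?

2198

935 = 5·11·17. Inclusion–exclusion on these primes:
3210 − ⌊3210/5⌋ − ⌊3210/11⌋ − ⌊3210/17⌋ + ⌊3210/55⌋ + ⌊3210/85⌋ + ⌊3210/187⌋ − ⌊3210/935⌋ = 2198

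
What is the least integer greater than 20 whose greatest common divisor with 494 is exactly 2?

gcd(k, 494) = 2 forces 2 | k; write k = 2s. Then gcd(2s, 2·247) = 2·gcd(s, 247), so need gcd(s, 247) = 1.
2s > 20 gives s ≥ 11. The least s ≥ 11 coprime to 247 is 11, so k = 2·11 = 22.

22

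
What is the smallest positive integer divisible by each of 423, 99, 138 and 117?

423 = 3² · 47; 99 = 3² · 11; 138 = 2 · 3 · 23; 117 = 3² · 13
lcm takes max exponent of each prime: 2 · 3² · 11 · 13 · 23 · 47 = 2782494

2782494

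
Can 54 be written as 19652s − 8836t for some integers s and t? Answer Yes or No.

No

By Bézout, 19652s − 8836t = 54 has integer solutions iff gcd(19652, 8836) | 54.
Euclid: 19652 = 2·8836 + 1980; 8836 = 4·1980 + 916; 1980 = 2·916 + 148; 916 = 6·148 + 28; 148 = 5·28 + 8; 28 = 3·8 + 4; 8 = 2·4 + 0. gcd = 4; 54 mod 4 = 2. No.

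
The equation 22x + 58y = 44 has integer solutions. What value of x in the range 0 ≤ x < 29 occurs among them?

2

gcd(22, 58) = 2 (Euclid: 58 = 2·22 + 14; 22 = 1·14 + 8; 14 = 1·8 + 6; 8 = 1·6 + 2; 6 = 3·2 + 0), and 2 | 44.
Extended Euclid: 22·(8) + 58·(-3) = 2. Scale by 22: x₀ = 176.
General solution x = x₀ + 29t; reducing mod 29 gives x = 2 (and y = 0).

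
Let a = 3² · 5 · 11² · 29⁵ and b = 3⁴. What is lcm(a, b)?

max exponent per prime: 3⁴ · 5 · 11² · 29⁵ = 1005148856745

1005148856745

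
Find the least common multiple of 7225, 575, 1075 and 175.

50018675

lcm(7225, 575) = 7225·575/gcd = 4154375/25 = 166175
lcm(166175, 1075) = 166175·1075/gcd = 178638125/25 = 7145525
lcm(7145525, 175) = 7145525·175/gcd = 1250466875/25 = 50018675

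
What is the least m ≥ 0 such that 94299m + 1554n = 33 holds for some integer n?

69

Reduce mod 1554: 94299m ≡ 33 (mod 1554). With g = gcd(94299, 1554) = 3 dividing 33, divide through: 31433m ≡ 11 (mod 518).
Since gcd(31433, 518) = 1, m ≡ 11·(31433)⁻¹ ≡ 69 (mod 518). Smallest non-negative: 69.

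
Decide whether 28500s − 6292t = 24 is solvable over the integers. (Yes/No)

By Bézout, 28500s − 6292t = 24 has integer solutions iff gcd(28500, 6292) | 24.
Euclid: 28500 = 4·6292 + 3332; 6292 = 1·3332 + 2960; 3332 = 1·2960 + 372; 2960 = 7·372 + 356; 372 = 1·356 + 16; 356 = 22·16 + 4; 16 = 4·4 + 0. gcd = 4; 24 mod 4 = 0. Yes.

Yes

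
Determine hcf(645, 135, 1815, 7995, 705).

gcd(645, 135): 645 = 4·135 + 105; 135 = 1·105 + 30; 105 = 3·30 + 15; 30 = 2·15 + 0 → 15
gcd(15, 1815): 1815 = 121·15 + 0 → 15
gcd(15, 7995): 7995 = 533·15 + 0 → 15
gcd(15, 705): 705 = 47·15 + 0 → 15

15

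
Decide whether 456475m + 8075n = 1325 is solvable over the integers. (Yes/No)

gcd(456475, 8075): 456475 = 56·8075 + 4275; 8075 = 1·4275 + 3800; 4275 = 1·3800 + 475; 3800 = 8·475 + 0 → 475
475 does not divide 1325, so a solution does not exist.

No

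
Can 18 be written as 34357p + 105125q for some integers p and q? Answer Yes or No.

Yes

By Bézout, 34357p + 105125q = 18 has integer solutions iff gcd(34357, 105125) | 18.
Euclid: 105125 = 3·34357 + 2054; 34357 = 16·2054 + 1493; 2054 = 1·1493 + 561; 1493 = 2·561 + 371; 561 = 1·371 + 190; 371 = 1·190 + 181; 190 = 1·181 + 9; 181 = 20·9 + 1; 9 = 9·1 + 0. gcd = 1; 18 mod 1 = 0. Yes.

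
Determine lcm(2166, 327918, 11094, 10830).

lcm(2166, 327918) = 2166·327918/gcd = 710270388/6 = 118378398
lcm(118378398, 11094) = 118378398·11094/gcd = 1313289947412/258 = 5090271114
lcm(5090271114, 10830) = 5090271114·10830/gcd = 55127636164620/2166 = 25451355570

25451355570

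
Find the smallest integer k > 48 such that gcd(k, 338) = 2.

50

338 = 2·169. Any k with gcd(k, 338) = 2 is a multiple of 2, say 2s, with s coprime to 169.
Need s > 48/2, so s ≥ 25. First s ≥ 25 with gcd(s, 169) = 1 is s = 25. Thus k = 2·25 = 50.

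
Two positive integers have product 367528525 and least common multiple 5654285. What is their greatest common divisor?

65

gcd·lcm = product, so gcd = 367528525/5654285 = 65.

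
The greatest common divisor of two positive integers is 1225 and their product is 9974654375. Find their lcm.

For any two positive integers, gcd × lcm equals their product. Hence lcm = 9974654375 / 1225 = 8142575.

8142575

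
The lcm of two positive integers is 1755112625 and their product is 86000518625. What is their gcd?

49

gcd·lcm = product, so gcd = 86000518625/1755112625 = 49.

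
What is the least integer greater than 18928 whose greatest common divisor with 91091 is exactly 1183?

20111

gcd(m, 91091) = 1183 forces 1183 | m; write m = 1183s. Then gcd(1183s, 1183·77) = 1183·gcd(s, 77), so need gcd(s, 77) = 1.
1183s > 18928 gives s ≥ 17. The least s ≥ 17 coprime to 77 is 17, so m = 1183·17 = 20111.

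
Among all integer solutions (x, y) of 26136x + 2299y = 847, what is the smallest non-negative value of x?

Reduce mod 2299: 26136x ≡ 847 (mod 2299). With g = gcd(26136, 2299) = 121 dividing 847, divide through: 216x ≡ 7 (mod 19).
Since gcd(216, 19) = 1, x ≡ 7·(216)⁻¹ ≡ 1 (mod 19). Smallest non-negative: 1.

1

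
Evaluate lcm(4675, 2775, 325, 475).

4675 = 5² · 11 · 17; 2775 = 3 · 5² · 37; 325 = 5² · 13; 475 = 5² · 19
lcm takes max exponent of each prime: 3 · 5² · 11 · 13 · 17 · 19 · 37 = 128174475

128174475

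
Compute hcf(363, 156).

3

363 = 3 · 11²
156 = 2² · 3 · 13
Common: 3 = 3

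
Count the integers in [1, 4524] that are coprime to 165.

165 = 3·5·11. Inclusion–exclusion on these primes:
4524 − ⌊4524/3⌋ − ⌊4524/5⌋ − ⌊4524/11⌋ + ⌊4524/15⌋ + ⌊4524/33⌋ + ⌊4524/55⌋ − ⌊4524/165⌋ = 2194

2194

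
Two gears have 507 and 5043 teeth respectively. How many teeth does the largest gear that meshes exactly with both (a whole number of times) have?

3

Euclid: 5043 = 9·507 + 480; 507 = 1·480 + 27; 480 = 17·27 + 21; 27 = 1·21 + 6; 21 = 3·6 + 3; 6 = 2·3 + 0. Last nonzero remainder: 3.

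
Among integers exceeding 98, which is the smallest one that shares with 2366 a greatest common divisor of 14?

Multiples of 14 above 98: 14·8, 14·9, … . Need the cofactor coprime to 2366/14 = 169.
Checking s = 8, 9, … the first with gcd(s, 169) = 1 is s = 8, giving 112.

112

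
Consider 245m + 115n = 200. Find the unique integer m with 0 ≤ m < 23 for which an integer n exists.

21

Euclid: 245 = 2·115 + 15; 115 = 7·15 + 10; 15 = 1·10 + 5; 10 = 2·5 + 0 → gcd = 5; 200 = 5·40.
Back-substitution yields 245·(8) + 115·(-17) = 5, so one solution is m = 8·40 = 320, n = -17·40 = -680.
Solutions in m differ by 115/5 = 23; the one in [0, 23) is 320 mod 23 = 21.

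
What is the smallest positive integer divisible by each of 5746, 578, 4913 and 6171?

5746 = 2 · 13² · 17; 578 = 2 · 17²; 4913 = 17³; 6171 = 3 · 11² · 17
lcm takes max exponent of each prime: 2 · 3 · 11² · 13² · 17³ = 602795622

602795622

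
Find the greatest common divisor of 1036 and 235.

Euclid: 1036 = 4·235 + 96; 235 = 2·96 + 43; 96 = 2·43 + 10; 43 = 4·10 + 3; 10 = 3·3 + 1; 3 = 3·1 + 0. Last nonzero remainder: 1.

1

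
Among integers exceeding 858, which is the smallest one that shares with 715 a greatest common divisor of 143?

715 = 143·5. Any t with gcd(t, 715) = 143 is a multiple of 143, say 143s, with s coprime to 5.
Need s > 858/143, so s ≥ 7. First s ≥ 7 with gcd(s, 5) = 1 is s = 7. Thus t = 143·7 = 1001.

1001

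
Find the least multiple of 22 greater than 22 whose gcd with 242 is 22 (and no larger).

gcd(a, 242) = 22 forces 22 | a; write a = 22s. Then gcd(22s, 22·11) = 22·gcd(s, 11), so need gcd(s, 11) = 1.
22s > 22 gives s ≥ 2. The least s ≥ 2 coprime to 11 is 2, so a = 22·2 = 44.

44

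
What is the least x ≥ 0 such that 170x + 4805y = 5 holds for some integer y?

Reduce mod 4805: 170x ≡ 5 (mod 4805). With g = gcd(170, 4805) = 5 dividing 5, divide through: 34x ≡ 1 (mod 961).
Since gcd(34, 961) = 1, x ≡ 1·(34)⁻¹ ≡ 424 (mod 961). Smallest non-negative: 424.

424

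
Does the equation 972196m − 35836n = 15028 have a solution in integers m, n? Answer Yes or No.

Yes

By Bézout, 972196m − 35836n = 15028 has integer solutions iff gcd(972196, 35836) | 15028.
Euclid: 972196 = 27·35836 + 4624; 35836 = 7·4624 + 3468; 4624 = 1·3468 + 1156; 3468 = 3·1156 + 0. gcd = 1156; 15028 mod 1156 = 0. Yes.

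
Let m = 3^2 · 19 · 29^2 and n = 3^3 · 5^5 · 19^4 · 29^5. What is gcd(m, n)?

min exponent per shared prime: 3^2 · 19 · 29^2 = 143811

143811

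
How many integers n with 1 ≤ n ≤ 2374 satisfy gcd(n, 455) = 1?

1503

455 = 5·7·13. Inclusion–exclusion on these primes:
2374 − ⌊2374/5⌋ − ⌊2374/7⌋ − ⌊2374/13⌋ + ⌊2374/35⌋ + ⌊2374/65⌋ + ⌊2374/91⌋ − ⌊2374/455⌋ = 1503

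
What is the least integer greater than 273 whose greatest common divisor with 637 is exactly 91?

364

637 = 91·7. Any x with gcd(x, 637) = 91 is a multiple of 91, say 91s, with s coprime to 7.
Need s > 273/91, so s ≥ 4. First s ≥ 4 with gcd(s, 7) = 1 is s = 4. Thus x = 91·4 = 364.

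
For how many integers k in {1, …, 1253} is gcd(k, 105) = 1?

105 = 3·5·7. Inclusion–exclusion on these primes:
1253 − ⌊1253/3⌋ − ⌊1253/5⌋ − ⌊1253/7⌋ + ⌊1253/15⌋ + ⌊1253/21⌋ + ⌊1253/35⌋ − ⌊1253/105⌋ = 573

573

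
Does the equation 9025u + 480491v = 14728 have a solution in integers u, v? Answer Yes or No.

No

gcd(9025, 480491): 480491 = 53·9025 + 2166; 9025 = 4·2166 + 361; 2166 = 6·361 + 0 → 361
361 does not divide 14728, so a solution does not exist.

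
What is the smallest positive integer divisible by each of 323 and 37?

11951

323 = 17 · 19; 37 = 37
max exponents: 17 · 19 · 37 = 11951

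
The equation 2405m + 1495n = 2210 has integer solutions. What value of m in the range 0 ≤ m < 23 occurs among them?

9

Reduce mod 1495: 2405m ≡ 2210 (mod 1495). With g = gcd(2405, 1495) = 65 dividing 2210, divide through: 37m ≡ 34 (mod 23).
Since gcd(37, 23) = 1, m ≡ 34·(37)⁻¹ ≡ 9 (mod 23). Smallest non-negative: 9.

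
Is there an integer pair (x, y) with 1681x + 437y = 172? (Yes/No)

gcd(1681, 437): 1681 = 3·437 + 370; 437 = 1·370 + 67; 370 = 5·67 + 35; 67 = 1·35 + 32; 35 = 1·32 + 3; 32 = 10·3 + 2; 3 = 1·2 + 1; 2 = 2·1 + 0 → 1
1 divides 172, so a solution exists.

Yes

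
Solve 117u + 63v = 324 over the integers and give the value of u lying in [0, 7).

Euclid: 117 = 1·63 + 54; 63 = 1·54 + 9; 54 = 6·9 + 0 → gcd = 9; 324 = 9·36.
Back-substitution yields 117·(-1) + 63·(2) = 9, so one solution is u = -1·36 = -36, v = 2·36 = 72.
Solutions in u differ by 63/9 = 7; the one in [0, 7) is -36 mod 7 = 6.

6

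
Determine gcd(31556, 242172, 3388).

gcd(31556, 242172): 242172 = 7·31556 + 21280; 31556 = 1·21280 + 10276; 21280 = 2·10276 + 728; 10276 = 14·728 + 84; 728 = 8·84 + 56; 84 = 1·56 + 28; 56 = 2·28 + 0 → 28
gcd(28, 3388): 3388 = 121·28 + 0 → 28

28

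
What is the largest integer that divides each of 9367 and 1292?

323

9367 = 17 · 19 · 29
1292 = 2² · 17 · 19
Common: 17 · 19 = 323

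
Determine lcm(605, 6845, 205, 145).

605 = 5 · 11²; 6845 = 5 · 37²; 205 = 5 · 41; 145 = 5 · 29
lcm takes max exponent of each prime: 5 · 11² · 29 · 37² · 41 = 984783305

984783305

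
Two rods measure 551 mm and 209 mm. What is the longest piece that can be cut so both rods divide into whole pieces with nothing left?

19

Euclid: 551 = 2·209 + 133; 209 = 1·133 + 76; 133 = 1·76 + 57; 76 = 1·57 + 19; 57 = 3·19 + 0. Last nonzero remainder: 19.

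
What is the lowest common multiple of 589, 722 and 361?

22382

589 = 19 · 31; 722 = 2 · 19²; 361 = 19²
lcm takes max exponent of each prime: 2 · 19² · 31 = 22382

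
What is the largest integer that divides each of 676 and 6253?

676 = 2² · 13²
6253 = 13² · 37
Common: 13² = 169

169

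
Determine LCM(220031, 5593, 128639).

237853511

220031 = 7 · 17 · 43²; 5593 = 7 · 17 · 47; 128639 = 7 · 17 · 23 · 47
lcm takes max exponent of each prime: 7 · 17 · 23 · 43² · 47 = 237853511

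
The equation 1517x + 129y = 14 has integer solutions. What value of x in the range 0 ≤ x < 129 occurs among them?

Reduce mod 129: 1517x ≡ 14 (mod 129). With g = gcd(1517, 129) = 1 dividing 14, divide through: 1517x ≡ 14 (mod 129).
Since gcd(1517, 129) = 1, x ≡ 14·(1517)⁻¹ ≡ 37 (mod 129). Smallest non-negative: 37.

37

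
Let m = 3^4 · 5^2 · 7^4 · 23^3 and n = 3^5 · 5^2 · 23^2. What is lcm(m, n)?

max exponent per prime: 3^5 · 5^2 · 7^4 · 23^3 = 177468774525

177468774525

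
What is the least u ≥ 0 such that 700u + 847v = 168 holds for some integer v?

68

gcd(700, 847) = 7 (Euclid: 847 = 1·700 + 147; 700 = 4·147 + 112; 147 = 1·112 + 35; 112 = 3·35 + 7; 35 = 5·7 + 0), and 7 | 168.
Extended Euclid: 700·(23) + 847·(-19) = 7. Scale by 24: u₀ = 552.
General solution u = u₀ + 121t; reducing mod 121 gives u = 68 (and v = -56).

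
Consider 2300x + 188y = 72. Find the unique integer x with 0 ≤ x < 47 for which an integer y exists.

Reduce mod 188: 2300x ≡ 72 (mod 188). With g = gcd(2300, 188) = 4 dividing 72, divide through: 575x ≡ 18 (mod 47).
Since gcd(575, 47) = 1, x ≡ 18·(575)⁻¹ ≡ 23 (mod 47). Smallest non-negative: 23.

23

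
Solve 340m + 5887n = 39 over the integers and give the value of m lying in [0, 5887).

gcd(340, 5887) = 1 (Euclid: 5887 = 17·340 + 107; 340 = 3·107 + 19; 107 = 5·19 + 12; 19 = 1·12 + 7; 12 = 1·7 + 5; 7 = 1·5 + 2; 5 = 2·2 + 1; 2 = 2·1 + 0), and 1 | 39.
Extended Euclid: 340·(-2476) + 5887·(143) = 1. Scale by 39: m₀ = -96564.
General solution m = m₀ + 5887t; reducing mod 5887 gives m = 3515 (and n = -203).

3515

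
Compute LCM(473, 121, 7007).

3314311

473 = 11 · 43; 121 = 11²; 7007 = 7² · 11 · 13
lcm takes max exponent of each prime: 7² · 11² · 13 · 43 = 3314311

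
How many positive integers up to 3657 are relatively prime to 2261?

2795

2261 = 7·17·19. Inclusion–exclusion on these primes:
3657 − ⌊3657/7⌋ − ⌊3657/17⌋ − ⌊3657/19⌋ + ⌊3657/119⌋ + ⌊3657/133⌋ + ⌊3657/323⌋ − ⌊3657/2261⌋ = 2795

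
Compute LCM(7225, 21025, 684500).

166367040500

7225 = 5² · 17²; 21025 = 5² · 29²; 684500 = 2² · 5³ · 37²
lcm takes max exponent of each prime: 2² · 5³ · 17² · 29² · 37² = 166367040500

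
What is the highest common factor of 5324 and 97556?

4

Euclid: 97556 = 18·5324 + 1724; 5324 = 3·1724 + 152; 1724 = 11·152 + 52; 152 = 2·52 + 48; 52 = 1·48 + 4; 48 = 12·4 + 0. Last nonzero remainder: 4.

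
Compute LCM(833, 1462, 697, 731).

833 = 7² · 17; 1462 = 2 · 17 · 43; 697 = 17 · 41; 731 = 17 · 43
lcm takes max exponent of each prime: 2 · 7² · 17 · 41 · 43 = 2937158

2937158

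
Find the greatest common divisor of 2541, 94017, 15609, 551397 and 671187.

2541 = 3 · 7 · 11²; 94017 = 3 · 7 · 11² · 37; 15609 = 3 · 11² · 43; 551397 = 3 · 7² · 11² · 31; 671187 = 3 · 11² · 43²
gcd takes min exponent of each prime: 3 · 11² = 363

363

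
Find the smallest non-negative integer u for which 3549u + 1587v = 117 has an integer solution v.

250

Euclid: 3549 = 2·1587 + 375; 1587 = 4·375 + 87; 375 = 4·87 + 27; 87 = 3·27 + 6; 27 = 4·6 + 3; 6 = 2·3 + 0 → gcd = 3; 117 = 3·39.
Back-substitution yields 3549·(237) + 1587·(-530) = 3, so one solution is u = 237·39 = 9243, v = -530·39 = -20670.
Solutions in u differ by 1587/3 = 529; the one in [0, 529) is 9243 mod 529 = 250.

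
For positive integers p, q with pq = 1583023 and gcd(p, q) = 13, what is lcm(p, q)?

121771

Since gcd(p,q)·lcm(p,q) = pq, lcm = 1583023/13 = 121771.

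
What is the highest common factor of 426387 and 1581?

3

426387 = 3 · 13² · 29²
1581 = 3 · 17 · 31
Common: 3 = 3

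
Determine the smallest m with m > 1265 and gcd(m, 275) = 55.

275 = 55·5. Any m with gcd(m, 275) = 55 is a multiple of 55, say 55s, with s coprime to 5.
Need s > 1265/55, so s ≥ 24. First s ≥ 24 with gcd(s, 5) = 1 is s = 24. Thus m = 55·24 = 1320.

1320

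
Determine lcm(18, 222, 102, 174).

18 = 2 · 3²; 222 = 2 · 3 · 37; 102 = 2 · 3 · 17; 174 = 2 · 3 · 29
lcm takes max exponent of each prime: 2 · 3² · 17 · 29 · 37 = 328338

328338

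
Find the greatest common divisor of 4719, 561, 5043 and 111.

3

4719 = 3 · 11² · 13; 561 = 3 · 11 · 17; 5043 = 3 · 41²; 111 = 3 · 37
gcd takes min exponent of each prime: 3 = 3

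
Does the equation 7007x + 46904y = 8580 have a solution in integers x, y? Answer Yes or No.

Yes

By Bézout, 7007x + 46904y = 8580 has integer solutions iff gcd(7007, 46904) | 8580.
Euclid: 46904 = 6·7007 + 4862; 7007 = 1·4862 + 2145; 4862 = 2·2145 + 572; 2145 = 3·572 + 429; 572 = 1·429 + 143; 429 = 3·143 + 0. gcd = 143; 8580 mod 143 = 0. Yes.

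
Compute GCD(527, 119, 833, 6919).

17

gcd(527, 119): 527 = 4·119 + 51; 119 = 2·51 + 17; 51 = 3·17 + 0 → 17
gcd(17, 833): 833 = 49·17 + 0 → 17
gcd(17, 6919): 6919 = 407·17 + 0 → 17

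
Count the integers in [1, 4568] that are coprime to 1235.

1235 = 5·13·19. Inclusion–exclusion on these primes:
4568 − ⌊4568/5⌋ − ⌊4568/13⌋ − ⌊4568/19⌋ + ⌊4568/65⌋ + ⌊4568/95⌋ + ⌊4568/247⌋ − ⌊4568/1235⌋ = 3197

3197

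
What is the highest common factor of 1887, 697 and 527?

1887 = 3 · 17 · 37; 697 = 17 · 41; 527 = 17 · 31
gcd takes min exponent of each prime: 17 = 17

17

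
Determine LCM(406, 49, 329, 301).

406 = 2 · 7 · 29; 49 = 7²; 329 = 7 · 47; 301 = 7 · 43
lcm takes max exponent of each prime: 2 · 7² · 29 · 43 · 47 = 5743682

5743682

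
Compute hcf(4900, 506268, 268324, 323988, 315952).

gcd(4900, 506268): 506268 = 103·4900 + 1568; 4900 = 3·1568 + 196; 1568 = 8·196 + 0 → 196
gcd(196, 268324): 268324 = 1369·196 + 0 → 196
gcd(196, 323988): 323988 = 1653·196 + 0 → 196
gcd(196, 315952): 315952 = 1612·196 + 0 → 196

196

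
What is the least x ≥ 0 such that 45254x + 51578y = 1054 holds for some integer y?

1264

gcd(45254, 51578) = 34 (Euclid: 51578 = 1·45254 + 6324; 45254 = 7·6324 + 986; 6324 = 6·986 + 408; 986 = 2·408 + 170; 408 = 2·170 + 68; 170 = 2·68 + 34; 68 = 2·34 + 0), and 34 | 1054.
Extended Euclid: 45254·(628) + 51578·(-551) = 34. Scale by 31: x₀ = 19468.
General solution x = x₀ + 1517t; reducing mod 1517 gives x = 1264 (and y = -1109).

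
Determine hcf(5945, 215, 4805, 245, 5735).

5

5945 = 5 · 29 · 41; 215 = 5 · 43; 4805 = 5 · 31²; 245 = 5 · 7²; 5735 = 5 · 31 · 37
gcd takes min exponent of each prime: 5 = 5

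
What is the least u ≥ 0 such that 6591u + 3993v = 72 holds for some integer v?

498

Euclid: 6591 = 1·3993 + 2598; 3993 = 1·2598 + 1395; 2598 = 1·1395 + 1203; 1395 = 1·1203 + 192; 1203 = 6·192 + 51; 192 = 3·51 + 39; 51 = 1·39 + 12; 39 = 3·12 + 3; 12 = 4·3 + 0 → gcd = 3; 72 = 3·24.
Back-substitution yields 6591·(-312) + 3993·(515) = 3, so one solution is u = -312·24 = -7488, v = 515·24 = 12360.
Solutions in u differ by 3993/3 = 1331; the one in [0, 1331) is -7488 mod 1331 = 498.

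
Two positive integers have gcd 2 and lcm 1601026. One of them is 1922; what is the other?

1666

a·b = gcd·lcm = 2·1601026 = 3202052, so b = 3202052/1922 = 1666.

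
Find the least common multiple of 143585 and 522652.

gcd first: 522652 = 3·143585 + 91897; 143585 = 1·91897 + 51688; 91897 = 1·51688 + 40209; 51688 = 1·40209 + 11479; 40209 = 3·11479 + 5772; 11479 = 1·5772 + 5707; 5772 = 1·5707 + 65; 5707 = 87·65 + 52; 65 = 1·52 + 13; 52 = 4·13 + 0 → gcd = 13
lcm = 143585·522652/gcd = 75044987420/13 = 5772691340

5772691340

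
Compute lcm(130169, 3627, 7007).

631449819

lcm(130169, 3627) = 130169·3627/gcd = 472122963/403 = 1171521
lcm(1171521, 7007) = 1171521·7007/gcd = 8208847647/13 = 631449819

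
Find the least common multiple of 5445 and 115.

125235

gcd first: 5445 = 47·115 + 40; 115 = 2·40 + 35; 40 = 1·35 + 5; 35 = 7·5 + 0 → gcd = 5
lcm = 5445·115/gcd = 626175/5 = 125235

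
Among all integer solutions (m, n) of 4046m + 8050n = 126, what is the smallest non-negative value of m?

gcd(4046, 8050) = 14 (Euclid: 8050 = 1·4046 + 4004; 4046 = 1·4004 + 42; 4004 = 95·42 + 14; 42 = 3·14 + 0), and 14 | 126.
Extended Euclid: 4046·(-191) + 8050·(96) = 14. Scale by 9: m₀ = -1719.
General solution m = m₀ + 575t; reducing mod 575 gives m = 6 (and n = -3).

6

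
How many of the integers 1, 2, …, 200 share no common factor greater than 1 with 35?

137

Prime factors of 35: 5, 7. Count integers ≤ 200 divisible by none of them.
By inclusion–exclusion: 200 − ⌊200/5⌋ − ⌊200/7⌋ + ⌊200/35⌋ = 137.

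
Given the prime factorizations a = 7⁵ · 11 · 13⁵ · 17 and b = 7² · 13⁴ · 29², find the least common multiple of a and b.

max exponent per prime: 7⁵ · 11 · 13⁵ · 17 · 29² = 981396633634417

981396633634417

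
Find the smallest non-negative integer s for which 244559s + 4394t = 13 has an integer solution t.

3159

Euclid: 244559 = 55·4394 + 2889; 4394 = 1·2889 + 1505; 2889 = 1·1505 + 1384; 1505 = 1·1384 + 121; 1384 = 11·121 + 53; 121 = 2·53 + 15; 53 = 3·15 + 8; 15 = 1·8 + 7; 8 = 1·7 + 1; 7 = 7·1 + 0 → gcd = 1; 13 = 1·13.
Back-substitution yields 244559·(581) + 4394·(-32337) = 1, so one solution is s = 581·13 = 7553, t = -32337·13 = -420381.
Solutions in s differ by 4394/1 = 4394; the one in [0, 4394) is 7553 mod 4394 = 3159.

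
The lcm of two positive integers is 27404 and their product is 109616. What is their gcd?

4

gcd·lcm = product, so gcd = 109616/27404 = 4.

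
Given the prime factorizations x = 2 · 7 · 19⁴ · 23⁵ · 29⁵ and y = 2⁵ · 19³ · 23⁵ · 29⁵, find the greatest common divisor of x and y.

1811006329172251826

min exponent per shared prime: 2 · 19³ · 23⁵ · 29⁵ = 1811006329172251826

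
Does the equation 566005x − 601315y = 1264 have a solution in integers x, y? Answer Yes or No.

No

gcd(566005, 601315): 601315 = 1·566005 + 35310; 566005 = 16·35310 + 1045; 35310 = 33·1045 + 825; 1045 = 1·825 + 220; 825 = 3·220 + 165; 220 = 1·165 + 55; 165 = 3·55 + 0 → 55
55 does not divide 1264, so a solution does not exist.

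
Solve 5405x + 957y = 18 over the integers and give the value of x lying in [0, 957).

318

Euclid: 5405 = 5·957 + 620; 957 = 1·620 + 337; 620 = 1·337 + 283; 337 = 1·283 + 54; 283 = 5·54 + 13; 54 = 4·13 + 2; 13 = 6·2 + 1; 2 = 2·1 + 0 → gcd = 1; 18 = 1·18.
Back-substitution yields 5405·(443) + 957·(-2502) = 1, so one solution is x = 443·18 = 7974, y = -2502·18 = -45036.
Solutions in x differ by 957/1 = 957; the one in [0, 957) is 7974 mod 957 = 318.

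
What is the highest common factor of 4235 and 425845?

35

4235 = 5 · 7 · 11²
425845 = 5 · 7 · 23³
Common: 5 · 7 = 35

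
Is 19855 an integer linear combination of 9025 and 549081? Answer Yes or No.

gcd(9025, 549081): 549081 = 60·9025 + 7581; 9025 = 1·7581 + 1444; 7581 = 5·1444 + 361; 1444 = 4·361 + 0 → 361
361 divides 19855, so a solution exists.

Yes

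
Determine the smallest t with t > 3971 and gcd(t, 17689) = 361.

4332

gcd(t, 17689) = 361 forces 361 | t; write t = 361s. Then gcd(361s, 361·49) = 361·gcd(s, 49), so need gcd(s, 49) = 1.
361s > 3971 gives s ≥ 12. The least s ≥ 12 coprime to 49 is 12, so t = 361·12 = 4332.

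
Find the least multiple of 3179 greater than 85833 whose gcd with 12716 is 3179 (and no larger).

gcd(a, 12716) = 3179 forces 3179 | a; write a = 3179s. Then gcd(3179s, 3179·4) = 3179·gcd(s, 4), so need gcd(s, 4) = 1.
3179s > 85833 gives s ≥ 28. The least s ≥ 28 coprime to 4 is 29, so a = 3179·29 = 92191.

92191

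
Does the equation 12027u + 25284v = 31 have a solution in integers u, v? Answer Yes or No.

No

gcd(12027, 25284): 25284 = 2·12027 + 1230; 12027 = 9·1230 + 957; 1230 = 1·957 + 273; 957 = 3·273 + 138; 273 = 1·138 + 135; 138 = 1·135 + 3; 135 = 45·3 + 0 → 3
3 does not divide 31, so a solution does not exist.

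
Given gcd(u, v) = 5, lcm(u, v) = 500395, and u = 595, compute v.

4205

u·v = gcd·lcm = 5·500395 = 2501975, so v = 2501975/595 = 4205.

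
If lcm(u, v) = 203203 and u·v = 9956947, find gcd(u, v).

49

From gcd × lcm = uv: gcd = 9956947 / 203203 = 49.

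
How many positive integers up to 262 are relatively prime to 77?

205

77 = 7·11. Inclusion–exclusion on these primes:
262 − ⌊262/7⌋ − ⌊262/11⌋ + ⌊262/77⌋ = 205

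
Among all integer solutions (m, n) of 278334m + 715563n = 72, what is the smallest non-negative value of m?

25390

Reduce mod 715563: 278334m ≡ 72 (mod 715563). With g = gcd(278334, 715563) = 9 dividing 72, divide through: 30926m ≡ 8 (mod 79507).
Since gcd(30926, 79507) = 1, m ≡ 8·(30926)⁻¹ ≡ 25390 (mod 79507). Smallest non-negative: 25390.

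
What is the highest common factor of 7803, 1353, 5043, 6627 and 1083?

gcd(7803, 1353): 7803 = 5·1353 + 1038; 1353 = 1·1038 + 315; 1038 = 3·315 + 93; 315 = 3·93 + 36; 93 = 2·36 + 21; 36 = 1·21 + 15; 21 = 1·15 + 6; 15 = 2·6 + 3; 6 = 2·3 + 0 → 3
gcd(3, 5043): 5043 = 1681·3 + 0 → 3
gcd(3, 6627): 6627 = 2209·3 + 0 → 3
gcd(3, 1083): 1083 = 361·3 + 0 → 3

3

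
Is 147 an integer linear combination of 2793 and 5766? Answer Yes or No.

By Bézout, 2793m − 5766n = 147 has integer solutions iff gcd(2793, 5766) | 147.
Euclid: 5766 = 2·2793 + 180; 2793 = 15·180 + 93; 180 = 1·93 + 87; 93 = 1·87 + 6; 87 = 14·6 + 3; 6 = 2·3 + 0. gcd = 3; 147 mod 3 = 0. Yes.

Yes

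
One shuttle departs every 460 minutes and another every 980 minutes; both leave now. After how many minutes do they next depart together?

22540

gcd first: 980 = 2·460 + 60; 460 = 7·60 + 40; 60 = 1·40 + 20; 40 = 2·20 + 0 → gcd = 20
lcm = 460·980/gcd = 450800/20 = 22540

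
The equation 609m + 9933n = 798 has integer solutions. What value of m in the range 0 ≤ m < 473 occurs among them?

458

Euclid: 9933 = 16·609 + 189; 609 = 3·189 + 42; 189 = 4·42 + 21; 42 = 2·21 + 0 → gcd = 21; 798 = 21·38.
Back-substitution yields 609·(-212) + 9933·(13) = 21, so one solution is m = -212·38 = -8056, n = 13·38 = 494.
Solutions in m differ by 9933/21 = 473; the one in [0, 473) is -8056 mod 473 = 458.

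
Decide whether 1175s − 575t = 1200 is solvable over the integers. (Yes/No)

Yes

gcd(1175, 575): 1175 = 2·575 + 25; 575 = 23·25 + 0 → 25
25 divides 1200, so a solution exists.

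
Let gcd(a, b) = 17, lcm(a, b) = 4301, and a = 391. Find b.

187

a·b = gcd·lcm = 17·4301 = 73117, so b = 73117/391 = 187.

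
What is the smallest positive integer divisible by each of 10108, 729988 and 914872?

277756054072

10108 = 2² · 7 · 19²; 729988 = 2² · 7 · 29² · 31; 914872 = 2³ · 7 · 17 · 31²
lcm takes max exponent of each prime: 2³ · 7 · 17 · 19² · 29² · 31² = 277756054072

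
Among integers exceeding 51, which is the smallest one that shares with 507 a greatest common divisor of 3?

54

gcd(m, 507) = 3 forces 3 | m; write m = 3s. Then gcd(3s, 3·169) = 3·gcd(s, 169), so need gcd(s, 169) = 1.
3s > 51 gives s ≥ 18. The least s ≥ 18 coprime to 169 is 18, so m = 3·18 = 54.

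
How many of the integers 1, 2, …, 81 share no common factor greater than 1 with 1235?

Prime factors of 1235: 5, 13, 19. Count integers ≤ 81 divisible by none of them.
By inclusion–exclusion: 81 − ⌊81/5⌋ − ⌊81/13⌋ − ⌊81/19⌋ + ⌊81/65⌋ + ⌊81/95⌋ + ⌊81/247⌋ − ⌊81/1235⌋ = 56.

56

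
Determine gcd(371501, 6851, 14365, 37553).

gcd(371501, 6851): 371501 = 54·6851 + 1547; 6851 = 4·1547 + 663; 1547 = 2·663 + 221; 663 = 3·221 + 0 → 221
gcd(221, 14365): 14365 = 65·221 + 0 → 221
gcd(221, 37553): 37553 = 169·221 + 204; 221 = 1·204 + 17; 204 = 12·17 + 0 → 17

17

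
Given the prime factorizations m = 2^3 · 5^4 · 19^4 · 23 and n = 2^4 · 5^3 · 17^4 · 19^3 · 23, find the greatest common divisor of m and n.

min exponent per shared prime: 2^3 · 5^3 · 19^3 · 23 = 157757000

157757000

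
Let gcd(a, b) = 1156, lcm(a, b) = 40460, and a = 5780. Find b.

a·b = gcd·lcm = 1156·40460 = 46771760, so b = 46771760/5780 = 8092.

8092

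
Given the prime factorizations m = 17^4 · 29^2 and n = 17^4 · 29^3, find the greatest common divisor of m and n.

70241161

min exponent per shared prime: 17^4 · 29^2 = 70241161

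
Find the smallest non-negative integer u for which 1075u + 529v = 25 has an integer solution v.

gcd(1075, 529) = 1 (Euclid: 1075 = 2·529 + 17; 529 = 31·17 + 2; 17 = 8·2 + 1; 2 = 2·1 + 0), and 1 | 25.
Extended Euclid: 1075·(249) + 529·(-506) = 1. Scale by 25: u₀ = 6225.
General solution u = u₀ + 529t; reducing mod 529 gives u = 406 (and v = -825).

406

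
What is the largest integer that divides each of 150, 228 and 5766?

gcd(150, 228): 228 = 1·150 + 78; 150 = 1·78 + 72; 78 = 1·72 + 6; 72 = 12·6 + 0 → 6
gcd(6, 5766): 5766 = 961·6 + 0 → 6

6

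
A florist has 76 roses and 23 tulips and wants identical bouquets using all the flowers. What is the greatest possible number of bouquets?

1

76 = 2² · 19
23 = 23
Common: 1 = 1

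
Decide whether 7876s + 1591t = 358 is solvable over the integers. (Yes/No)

By Bézout, 7876s + 1591t = 358 has integer solutions iff gcd(7876, 1591) | 358.
Euclid: 7876 = 4·1591 + 1512; 1591 = 1·1512 + 79; 1512 = 19·79 + 11; 79 = 7·11 + 2; 11 = 5·2 + 1; 2 = 2·1 + 0. gcd = 1; 358 mod 1 = 0. Yes.

Yes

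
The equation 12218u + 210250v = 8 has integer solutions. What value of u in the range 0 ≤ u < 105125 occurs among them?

Euclid: 210250 = 17·12218 + 2544; 12218 = 4·2544 + 2042; 2544 = 1·2042 + 502; 2042 = 4·502 + 34; 502 = 14·34 + 26; 34 = 1·26 + 8; 26 = 3·8 + 2; 8 = 4·2 + 0 → gcd = 2; 8 = 2·4.
Back-substitution yields 12218·(-24711) + 210250·(1436) = 2, so one solution is u = -24711·4 = -98844, v = 1436·4 = 5744.
Solutions in u differ by 210250/2 = 105125; the one in [0, 105125) is -98844 mod 105125 = 6281.

6281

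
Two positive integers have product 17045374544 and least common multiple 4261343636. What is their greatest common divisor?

gcd·lcm = product, so gcd = 17045374544/4261343636 = 4.

4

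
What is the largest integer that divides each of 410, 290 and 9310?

10

410 = 2 · 5 · 41; 290 = 2 · 5 · 29; 9310 = 2 · 5 · 7² · 19
gcd takes min exponent of each prime: 2 · 5 = 10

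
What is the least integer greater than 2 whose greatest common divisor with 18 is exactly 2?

4

18 = 2·9. Any m with gcd(m, 18) = 2 is a multiple of 2, say 2s, with s coprime to 9.
Need s > 2/2, so s ≥ 2. First s ≥ 2 with gcd(s, 9) = 1 is s = 2. Thus m = 2·2 = 4.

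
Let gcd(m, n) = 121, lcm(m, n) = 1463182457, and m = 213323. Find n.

829939

Using mn = gcd(m,n)·lcm(m,n) = 121·1463182457 = 177045077297, we get n = 177045077297/213323 = 829939.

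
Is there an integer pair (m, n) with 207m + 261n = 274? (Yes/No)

No

gcd(207, 261): 261 = 1·207 + 54; 207 = 3·54 + 45; 54 = 1·45 + 9; 45 = 5·9 + 0 → 9
9 does not divide 274, so a solution does not exist.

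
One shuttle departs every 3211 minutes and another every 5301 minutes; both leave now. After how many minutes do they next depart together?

895869

3211 = 13² · 19; 5301 = 3² · 19 · 31
max exponents: 3² · 13² · 19 · 31 = 895869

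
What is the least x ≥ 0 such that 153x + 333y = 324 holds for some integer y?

13

Reduce mod 333: 153x ≡ 324 (mod 333). With g = gcd(153, 333) = 9 dividing 324, divide through: 17x ≡ 36 (mod 37).
Since gcd(17, 37) = 1, x ≡ 36·(17)⁻¹ ≡ 13 (mod 37). Smallest non-negative: 13.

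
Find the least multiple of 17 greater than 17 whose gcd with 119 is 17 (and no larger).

gcd(m, 119) = 17 forces 17 | m; write m = 17s. Then gcd(17s, 17·7) = 17·gcd(s, 7), so need gcd(s, 7) = 1.
17s > 17 gives s ≥ 2. The least s ≥ 2 coprime to 7 is 2, so m = 17·2 = 34.

34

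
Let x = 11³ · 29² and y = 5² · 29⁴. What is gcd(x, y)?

min exponent per shared prime: 29² = 841

841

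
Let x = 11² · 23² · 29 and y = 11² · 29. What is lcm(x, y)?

max exponent per prime: 11² · 23² · 29 = 1856261

1856261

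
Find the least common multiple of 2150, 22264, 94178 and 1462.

19159318039400

2150 = 2 · 5² · 43; 22264 = 2³ · 11² · 23; 94178 = 2 · 7² · 31²; 1462 = 2 · 17 · 43
lcm takes max exponent of each prime: 2³ · 5² · 7² · 11² · 17 · 23 · 31² · 43 = 19159318039400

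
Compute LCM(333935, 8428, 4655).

1091299580

lcm(333935, 8428) = 333935·8428/gcd = 2814404180/49 = 57436820
lcm(57436820, 4655) = 57436820·4655/gcd = 267368397100/245 = 1091299580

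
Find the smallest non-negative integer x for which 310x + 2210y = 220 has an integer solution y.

72

gcd(310, 2210) = 10 (Euclid: 2210 = 7·310 + 40; 310 = 7·40 + 30; 40 = 1·30 + 10; 30 = 3·10 + 0), and 10 | 220.
Extended Euclid: 310·(-57) + 2210·(8) = 10. Scale by 22: x₀ = -1254.
General solution x = x₀ + 221t; reducing mod 221 gives x = 72 (and y = -10).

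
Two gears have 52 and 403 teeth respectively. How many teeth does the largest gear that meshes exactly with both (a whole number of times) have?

Euclid: 403 = 7·52 + 39; 52 = 1·39 + 13; 39 = 3·13 + 0. Last nonzero remainder: 13.

13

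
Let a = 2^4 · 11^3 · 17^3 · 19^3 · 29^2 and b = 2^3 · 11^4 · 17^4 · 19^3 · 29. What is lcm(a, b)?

max exponent per prime: 2^4 · 11^4 · 17^4 · 19^3 · 29^2 = 112860821587530544

112860821587530544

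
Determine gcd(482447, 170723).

7

Euclid: 482447 = 2·170723 + 141001; 170723 = 1·141001 + 29722; 141001 = 4·29722 + 22113; 29722 = 1·22113 + 7609; 22113 = 2·7609 + 6895; 7609 = 1·6895 + 714; 6895 = 9·714 + 469; 714 = 1·469 + 245; 469 = 1·245 + 224; 245 = 1·224 + 21; 224 = 10·21 + 14; 21 = 1·14 + 7; 14 = 2·7 + 0. Last nonzero remainder: 7.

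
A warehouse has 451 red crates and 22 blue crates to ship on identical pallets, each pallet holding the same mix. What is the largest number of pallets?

451 = 11 · 41
22 = 2 · 11
Common: 11 = 11

11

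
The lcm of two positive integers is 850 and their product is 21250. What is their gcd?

From gcd × lcm = ab: gcd = 21250 / 850 = 25.

25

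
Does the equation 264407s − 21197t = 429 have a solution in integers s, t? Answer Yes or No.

Yes

gcd(264407, 21197): 264407 = 12·21197 + 10043; 21197 = 2·10043 + 1111; 10043 = 9·1111 + 44; 1111 = 25·44 + 11; 44 = 4·11 + 0 → 11
11 divides 429, so a solution exists.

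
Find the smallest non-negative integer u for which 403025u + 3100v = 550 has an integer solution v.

22

Reduce mod 3100: 403025u ≡ 550 (mod 3100). With g = gcd(403025, 3100) = 25 dividing 550, divide through: 16121u ≡ 22 (mod 124).
Since gcd(16121, 124) = 1, u ≡ 22·(16121)⁻¹ ≡ 22 (mod 124). Smallest non-negative: 22.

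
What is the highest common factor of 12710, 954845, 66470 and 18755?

5

12710 = 2 · 5 · 31 · 41; 954845 = 5 · 19² · 23²; 66470 = 2 · 5 · 17² · 23; 18755 = 5 · 11² · 31
gcd takes min exponent of each prime: 5 = 5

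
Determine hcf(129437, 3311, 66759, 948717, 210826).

77

gcd(129437, 3311): 129437 = 39·3311 + 308; 3311 = 10·308 + 231; 308 = 1·231 + 77; 231 = 3·77 + 0 → 77
gcd(77, 66759): 66759 = 867·77 + 0 → 77
gcd(77, 948717): 948717 = 12321·77 + 0 → 77
gcd(77, 210826): 210826 = 2738·77 + 0 → 77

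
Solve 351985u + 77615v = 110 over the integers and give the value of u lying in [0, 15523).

2899

Reduce mod 77615: 351985u ≡ 110 (mod 77615). With g = gcd(351985, 77615) = 5 dividing 110, divide through: 70397u ≡ 22 (mod 15523).
Since gcd(70397, 15523) = 1, u ≡ 22·(70397)⁻¹ ≡ 2899 (mod 15523). Smallest non-negative: 2899.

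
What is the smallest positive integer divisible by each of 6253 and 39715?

gcd first: 39715 = 6·6253 + 2197; 6253 = 2·2197 + 1859; 2197 = 1·1859 + 338; 1859 = 5·338 + 169; 338 = 2·169 + 0 → gcd = 169
lcm = 6253·39715/gcd = 248337895/169 = 1469455

1469455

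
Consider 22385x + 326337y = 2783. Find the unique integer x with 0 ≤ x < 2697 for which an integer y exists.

gcd(22385, 326337) = 121 (Euclid: 326337 = 14·22385 + 12947; 22385 = 1·12947 + 9438; 12947 = 1·9438 + 3509; 9438 = 2·3509 + 2420; 3509 = 1·2420 + 1089; 2420 = 2·1089 + 242; 1089 = 4·242 + 121; 242 = 2·121 + 0), and 121 | 2783.
Extended Euclid: 22385·(-1210) + 326337·(83) = 121. Scale by 23: x₀ = -27830.
General solution x = x₀ + 2697t; reducing mod 2697 gives x = 1837 (and y = -126).

1837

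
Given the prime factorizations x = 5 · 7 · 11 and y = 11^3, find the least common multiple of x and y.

46585

max exponent per prime: 5 · 7 · 11^3 = 46585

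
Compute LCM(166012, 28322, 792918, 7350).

9704642339700

lcm(166012, 28322) = 166012·28322/gcd = 4701791864/98 = 47977468
lcm(47977468, 792918) = 47977468·792918/gcd = 38042197971624/98 = 388185693588
lcm(388185693588, 7350) = 388185693588·7350/gcd = 2853164847871800/294 = 9704642339700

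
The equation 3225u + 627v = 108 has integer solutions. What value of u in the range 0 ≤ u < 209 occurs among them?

gcd(3225, 627) = 3 (Euclid: 3225 = 5·627 + 90; 627 = 6·90 + 87; 90 = 1·87 + 3; 87 = 29·3 + 0), and 3 | 108.
Extended Euclid: 3225·(7) + 627·(-36) = 3. Scale by 36: u₀ = 252.
General solution u = u₀ + 209t; reducing mod 209 gives u = 43 (and v = -221).

43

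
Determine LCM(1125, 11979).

1497375

1125 = 3² · 5³; 11979 = 3² · 11³
max exponents: 3² · 5³ · 11³ = 1497375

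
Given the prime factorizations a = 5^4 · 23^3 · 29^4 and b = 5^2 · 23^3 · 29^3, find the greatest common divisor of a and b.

7418524075

min exponent per shared prime: 5^2 · 23^3 · 29^3 = 7418524075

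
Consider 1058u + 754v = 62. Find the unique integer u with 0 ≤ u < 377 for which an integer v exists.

340

gcd(1058, 754) = 2 (Euclid: 1058 = 1·754 + 304; 754 = 2·304 + 146; 304 = 2·146 + 12; 146 = 12·12 + 2; 12 = 6·2 + 0), and 2 | 62.
Extended Euclid: 1058·(-62) + 754·(87) = 2. Scale by 31: u₀ = -1922.
General solution u = u₀ + 377t; reducing mod 377 gives u = 340 (and v = -477).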